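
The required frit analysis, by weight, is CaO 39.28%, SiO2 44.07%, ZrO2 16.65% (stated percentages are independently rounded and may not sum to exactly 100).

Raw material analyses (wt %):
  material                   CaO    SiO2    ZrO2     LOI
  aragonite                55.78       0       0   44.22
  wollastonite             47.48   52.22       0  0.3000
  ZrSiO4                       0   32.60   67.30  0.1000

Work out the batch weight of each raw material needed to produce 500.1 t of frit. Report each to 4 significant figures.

Full float precision is held in all steps. In-progress results are shown, rounded to four significant figures, in the printout — every reported figure is rounded once only. All derived quantities, including the totals, yield, glass mass, the three compositions, LOI, are rebuilt starting from the weights for 500.1 t of glass in full precision, as set out in problem or answer.
Oxide-by-oxide targets in 500.1 t frit:
  CaO: 39.28% × 500.1 = 196.4 t
  SiO2: 44.07% × 500.1 = 220.4 t
  ZrO2: 16.65% × 500.1 = 83.27 t
Sums-versus-targets review given the weights on record, relative to the basis at hand (delivered sums recover each target exact up to rounding of places):
  CaO: 58.67·0.5578 + 344.8·0.4748 = 196.4 t (target 196.4 t)
  SiO2: 344.8·0.5222 + 123.7·0.3260 = 220.4 t (target 220.4 t)
  ZrO2: 123.7·0.6730 = 83.25 t (target 83.27 t)
Glass-mass closure: net batch after ignition = 500.1 t (per-oxide target masses sum to 500.1 t; the stated basis being 500.1 t — gaps are rounding artifacts).
Batch total: Σ batch = 527.2 t; LOI loss = Σ batch·LOI = 27.10 t; yield, glass over the total, = 94.86%.

Batch per 500.1 t frit:
  aragonite: 58.67 t
  wollastonite: 344.8 t
  ZrSiO4: 123.7 t
Total batch = 527.2 t; LOI loss = 27.10 t; yield = 94.86%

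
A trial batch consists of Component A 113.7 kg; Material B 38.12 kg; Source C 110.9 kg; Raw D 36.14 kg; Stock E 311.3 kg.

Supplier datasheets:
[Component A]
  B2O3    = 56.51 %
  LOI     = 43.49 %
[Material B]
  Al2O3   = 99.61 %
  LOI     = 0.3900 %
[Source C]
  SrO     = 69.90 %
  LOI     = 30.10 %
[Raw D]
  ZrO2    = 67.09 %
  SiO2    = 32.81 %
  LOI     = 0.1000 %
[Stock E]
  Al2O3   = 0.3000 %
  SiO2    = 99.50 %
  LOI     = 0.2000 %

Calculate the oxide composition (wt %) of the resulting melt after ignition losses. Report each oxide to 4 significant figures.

The working math keeps exact precision at each step — values along the way appear rounded to four significant figures alongside each step. Every reported value is rounded a single time. The derived quantities (the five compositions, the yield, ignition loss, totals, net glass mass) are computed from the weighed amounts at 526.5 kg of glass at full float precision as written in problem or answer.
Per-oxide mass from batch:
  Al2O3: 38.12·0.9961 + 311.3·0.003000 = 38.91 kg
  SrO: 110.9·0.6990 = 77.52 kg
  ZrO2: 36.14·0.6709 = 24.25 kg
  B2O3: 113.7·0.5651 = 64.25 kg
  SiO2: 36.14·0.3281 + 311.3·0.9950 = 321.6 kg
LOI: 113.7·0.4349 + 38.12·0.003900 + 110.9·0.3010 + 36.14·0.001000 + 311.3·0.002000 = 83.64 kg
Glass = total batch minus LOI = 610.2 − 83.64 = 526.5 kg (the oxide masses sum to this)
percent share: oxide ÷ glass, ×100

Glass mass = 526.5 kg (batch 610.2 − LOI 83.64).
Composition: Al2O3 7.389%, SrO 14.72%, ZrO2 4.605%, B2O3 12.20%, SiO2 61.08%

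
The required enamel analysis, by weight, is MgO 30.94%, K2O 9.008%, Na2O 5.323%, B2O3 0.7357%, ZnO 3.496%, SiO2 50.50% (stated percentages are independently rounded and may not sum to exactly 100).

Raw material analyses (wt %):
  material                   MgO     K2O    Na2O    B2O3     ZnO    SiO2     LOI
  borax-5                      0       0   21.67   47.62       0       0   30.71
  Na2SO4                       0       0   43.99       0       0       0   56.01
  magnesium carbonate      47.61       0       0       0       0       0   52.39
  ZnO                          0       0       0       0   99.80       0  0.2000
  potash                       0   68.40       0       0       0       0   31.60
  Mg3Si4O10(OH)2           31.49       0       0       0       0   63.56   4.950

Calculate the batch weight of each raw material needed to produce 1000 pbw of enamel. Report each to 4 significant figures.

Working values are shown rounded to four significant digits in the printout — every computation holds full precision in all steps — every reported figure is rounded a single time. The derived quantities are carried from the batch weights per 1000 pbw of glass in exact precision (glass mass, ignition loss, the six compositions, the totals, yield) exactly as printed in problem or answer.
Target oxide masses per 1000 pbw enamel:
  MgO: 30.94% × 1000 = 309.4 pbw
  K2O: 9.008% × 1000 = 90.08 pbw
  Na2O: 5.323% × 1000 = 53.23 pbw
  B2O3: 0.7357% × 1000 = 7.357 pbw
  ZnO: 3.496% × 1000 = 34.96 pbw
  SiO2: 50.50% × 1000 = 505.0 pbw
Checking each oxide sum applying the batch weights above, relative to the basis at hand (every target is met by its sum within answer rounding):
  MgO: 124.4·0.4761 + 794.5·0.3149 = 309.4 pbw (target 309.4 pbw)
  K2O: 131.7·0.6840 = 90.08 pbw (target 90.08 pbw)
  Na2O: 15.45·0.2167 + 113.4·0.4399 = 53.23 pbw (target 53.23 pbw)
  B2O3: 15.45·0.4762 = 7.357 pbw (target 7.357 pbw)
  ZnO: 35.03·0.9980 = 34.96 pbw (target 34.96 pbw)
  SiO2: 794.5·0.6356 = 505.0 pbw (target 505.0 pbw)
Auditing the glass mass value: the batch minus its LOI: 1000 pbw (the Σ of target masses is 1000 pbw; with the basis standing at 1000 pbw — rounding explains the deltas).
Whole-batch sum: Σ batch = 1214 pbw; LOI loss = Σ batch·LOI = 214.4 pbw; as yield: glass ÷ batch → 82.34%.

Batch per 1000 pbw enamel:
  borax-5: 15.45 pbw
  Na2SO4: 113.4 pbw
  magnesium carbonate: 124.4 pbw
  ZnO: 35.03 pbw
  potash: 131.7 pbw
  Mg3Si4O10(OH)2: 794.5 pbw
Total batch = 1214 pbw; LOI loss = 214.4 pbw; yield = 82.34%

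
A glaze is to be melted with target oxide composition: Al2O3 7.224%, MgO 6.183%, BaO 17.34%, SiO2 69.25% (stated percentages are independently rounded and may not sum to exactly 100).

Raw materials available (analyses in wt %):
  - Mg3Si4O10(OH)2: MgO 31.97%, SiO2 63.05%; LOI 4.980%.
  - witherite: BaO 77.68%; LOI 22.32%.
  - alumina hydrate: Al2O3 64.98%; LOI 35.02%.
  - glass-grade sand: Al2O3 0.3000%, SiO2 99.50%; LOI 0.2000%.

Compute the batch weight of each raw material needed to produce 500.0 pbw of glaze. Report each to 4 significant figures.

Full float precision is held end to end; mid-chain values are displayed rounded to four significant figures in the printout — each reported figure takes exactly one rounding — all derived quantities, including glass mass, the yield, the totals, ignition loss, the four compositions, are re-derived from the weighed amounts at 500.0 pbw of glass at full float precision as given in the problem or answer text.
Target masses of each oxide per 500.0 pbw glaze:
  Al2O3: 7.224% × 500.0 = 36.12 pbw
  MgO: 6.183% × 500.0 = 30.92 pbw
  BaO: 17.34% × 500.0 = 86.70 pbw
  SiO2: 69.25% × 500.0 = 346.2 pbw
Balance tally, oxide-wise, applying the batch weights above, on the stated basis (summed amounts equal target values up to rounding of the answer):
  Al2O3: 54.26·0.6498 + 286.7·0.003000 = 36.12 pbw (target 36.12 pbw)
  MgO: 96.70·0.3197 = 30.91 pbw (target 30.92 pbw)
  BaO: 111.6·0.7768 = 86.69 pbw (target 86.70 pbw)
  SiO2: 96.70·0.6305 + 286.7·0.9950 = 346.2 pbw (target 346.2 pbw)
Consistency of the glass mass: total charge less LOI = 500.0 pbw (the Σ of target masses is 500.0 pbw; versus the stated basis of 500.0 pbw — differing by rounding only).
Adding the batch up: Σ batch = 549.3 pbw; the LOI term Σ batch·LOI equals 49.30 pbw; yield, glass over the total, = 91.02%.

Batch per 500.0 pbw glaze:
  Mg3Si4O10(OH)2: 96.70 pbw
  witherite: 111.6 pbw
  alumina hydrate: 54.26 pbw
  glass-grade sand: 286.7 pbw
Total batch = 549.3 pbw; LOI loss = 49.30 pbw; yield = 91.02%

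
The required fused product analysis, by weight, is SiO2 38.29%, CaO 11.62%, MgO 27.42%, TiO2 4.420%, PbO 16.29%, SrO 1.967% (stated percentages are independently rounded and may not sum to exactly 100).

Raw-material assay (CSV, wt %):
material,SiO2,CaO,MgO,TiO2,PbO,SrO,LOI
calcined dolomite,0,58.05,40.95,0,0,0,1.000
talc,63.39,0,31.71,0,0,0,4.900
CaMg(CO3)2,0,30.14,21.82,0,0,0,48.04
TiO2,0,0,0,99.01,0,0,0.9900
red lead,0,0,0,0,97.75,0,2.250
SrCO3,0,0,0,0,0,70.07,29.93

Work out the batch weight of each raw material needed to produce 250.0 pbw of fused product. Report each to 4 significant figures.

Each numeric step runs at full precision at every stage; in-progress results are displayed rounded to four significant digits at each printed step; every reported value takes just one rounding; the derived quantities (the six compositions, ignition loss, the yield, glass mass, totals) are re-derived in exact precision from the weighed amounts on 250.0 pbw of glass as set out in the problem or the answer.
Oxide-by-oxide targets in 250.0 pbw fused product:
  SiO2: 38.29% × 250.0 = 95.72 pbw
  CaO: 11.62% × 250.0 = 29.05 pbw
  MgO: 27.42% × 250.0 = 68.55 pbw
  TiO2: 4.420% × 250.0 = 11.05 pbw
  PbO: 16.29% × 250.0 = 40.72 pbw
  SrO: 1.967% × 250.0 = 4.918 pbw
Per-oxide balance check on the weights just shown, per the basis as stated (each sum matches its target mass inside rounding margins):
  SiO2: 151.0·0.6339 = 95.72 pbw (target 95.72 pbw)
  CaO: 34.03·0.5805 + 30.84·0.3014 = 29.05 pbw (target 29.05 pbw)
  MgO: 34.03·0.4095 + 151.0·0.3171 + 30.84·0.2182 = 68.55 pbw (target 68.55 pbw)
  TiO2: 11.16·0.9901 = 11.05 pbw (target 11.05 pbw)
  PbO: 41.66·0.9775 = 40.72 pbw (target 40.72 pbw)
  SrO: 7.018·0.7007 = 4.918 pbw (target 4.918 pbw)
Glass-mass closure: the batch minus its LOI: 250.0 pbw (oxide target masses add up to 250.0 pbw; the stated basis being 250.0 pbw — a pure rounding effect).
Batch grand total — Σ batch = 275.7 pbw; LOI removed, Σ of batch·LOI: 25.70 pbw; yield, glass over the total, = 90.68%.

Batch per 250.0 pbw fused product:
  calcined dolomite: 34.03 pbw
  talc: 151.0 pbw
  CaMg(CO3)2: 30.84 pbw
  TiO2: 11.16 pbw
  red lead: 41.66 pbw
  SrCO3: 7.018 pbw
Total batch = 275.7 pbw; LOI loss = 25.70 pbw; yield = 90.68%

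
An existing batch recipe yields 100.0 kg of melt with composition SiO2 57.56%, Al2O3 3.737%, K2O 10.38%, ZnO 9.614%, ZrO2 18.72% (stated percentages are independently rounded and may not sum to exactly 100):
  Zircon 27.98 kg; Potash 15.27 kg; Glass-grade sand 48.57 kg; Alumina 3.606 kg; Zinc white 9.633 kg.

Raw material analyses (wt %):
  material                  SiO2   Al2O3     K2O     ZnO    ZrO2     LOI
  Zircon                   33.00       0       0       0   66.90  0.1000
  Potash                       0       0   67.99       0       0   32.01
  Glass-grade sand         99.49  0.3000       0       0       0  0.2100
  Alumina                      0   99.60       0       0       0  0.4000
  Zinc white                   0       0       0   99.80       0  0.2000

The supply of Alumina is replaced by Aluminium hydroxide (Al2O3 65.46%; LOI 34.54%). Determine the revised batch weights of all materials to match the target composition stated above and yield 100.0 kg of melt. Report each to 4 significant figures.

Values along the way are displayed rounded off to 4 significant figures in the printout. Every computation keeps exact precision throughout — a single rounding yields every reported result; all derived quantities, which include glass mass, ignition loss, the five compositions, totals, the yield, are re-derived at full precision, as quoted within the question or the answer, using the weight values on 100.0 kg of glass.
Per-oxide target masses for 100.0 kg melt:
  SiO2: 57.56% × 100.0 = 57.56 kg
  Al2O3: 3.737% × 100.0 = 3.737 kg
  K2O: 10.38% × 100.0 = 10.38 kg
  ZnO: 9.614% × 100.0 = 9.614 kg
  ZrO2: 18.72% × 100.0 = 18.72 kg
Checking each oxide sum with the batch weights as given, under the basis named above (summed amounts equal target values within answer rounding):
  SiO2: 27.98·0.3300 + 48.57·0.9949 = 57.56 kg (target 57.56 kg)
  Al2O3: 48.57·0.003000 + 5.486·0.6546 = 3.737 kg (target 3.737 kg)
  K2O: 15.27·0.6799 = 10.38 kg (target 10.38 kg)
  ZnO: 9.633·0.9980 = 9.614 kg (target 9.614 kg)
  ZrO2: 27.98·0.6690 = 18.72 kg (target 18.72 kg)
Mass balance on the glass: whole batch net of LOI = 100.0 kg (summing oxide targets gives 100.0 kg; the stated basis being 100.0 kg — gaps are rounding artifacts).
Total batch = Σ batch = 106.9 kg; LOI loss = Σ batch·LOI = 6.932 kg; yield: glass divided by total = 93.52%.

Revised batch per 100.0 kg melt:
  Zircon: 27.98 kg
  Potash: 15.27 kg
  Glass-grade sand: 48.57 kg
  Aluminium hydroxide: 5.486 kg
  Zinc white: 9.633 kg
Total batch = 106.9 kg; LOI loss = 6.932 kg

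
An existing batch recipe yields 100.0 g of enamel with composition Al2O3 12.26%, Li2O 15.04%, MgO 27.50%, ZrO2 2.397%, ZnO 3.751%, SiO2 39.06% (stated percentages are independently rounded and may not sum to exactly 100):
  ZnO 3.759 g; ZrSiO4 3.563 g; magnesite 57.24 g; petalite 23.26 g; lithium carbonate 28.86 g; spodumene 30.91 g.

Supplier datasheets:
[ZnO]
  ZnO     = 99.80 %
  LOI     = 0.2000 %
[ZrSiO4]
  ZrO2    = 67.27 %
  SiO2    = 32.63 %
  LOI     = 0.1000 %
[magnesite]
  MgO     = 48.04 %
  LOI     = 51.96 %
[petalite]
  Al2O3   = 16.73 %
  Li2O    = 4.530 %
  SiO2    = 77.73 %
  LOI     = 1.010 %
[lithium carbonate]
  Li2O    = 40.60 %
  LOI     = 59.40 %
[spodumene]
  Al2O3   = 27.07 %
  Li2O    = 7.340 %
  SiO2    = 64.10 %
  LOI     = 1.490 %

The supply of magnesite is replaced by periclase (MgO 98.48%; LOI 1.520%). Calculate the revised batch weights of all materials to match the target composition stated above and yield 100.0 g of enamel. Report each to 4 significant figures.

Revised batch per 100.0 g enamel:
  ZnO: 3.759 g
  ZrSiO4: 3.563 g
  periclase: 27.92 g
  petalite: 23.26 g
  lithium carbonate: 28.86 g
  spodumene: 30.91 g
Total batch = 118.3 g; LOI loss = 18.27 g

All arithmetic holds full precision end to end; mid-chain values are printed, rounded to 4 significant figures, within the worked lines. Each reported figure is rounded exactly once. Derived quantities, which include glass mass, the six compositions, the totals, yield, LOI, are recomputed at full precision, as quoted within problem or answer, from the weighed amounts on 100.0 g of glass.
Target masses of each oxide per 100.0 g enamel:
  Al2O3: 12.26% × 100.0 = 12.26 g
  Li2O: 15.04% × 100.0 = 15.04 g
  MgO: 27.50% × 100.0 = 27.50 g
  ZrO2: 2.397% × 100.0 = 2.397 g
  ZnO: 3.751% × 100.0 = 3.751 g
  SiO2: 39.06% × 100.0 = 39.06 g
Per-oxide balance check from the weights as reported, against the basis in use (every target is met by its sum exact up to rounding of places):
  Al2O3: 23.26·0.1673 + 30.91·0.2707 = 12.26 g (target 12.26 g)
  Li2O: 23.26·0.04530 + 28.86·0.4060 + 30.91·0.07340 = 15.04 g (target 15.04 g)
  MgO: 27.92·0.9848 = 27.50 g (target 27.50 g)
  ZrO2: 3.563·0.6727 = 2.397 g (target 2.397 g)
  ZnO: 3.759·0.9980 = 3.751 g (target 3.751 g)
  SiO2: 3.563·0.3263 + 23.26·0.7773 + 30.91·0.6410 = 39.06 g (target 39.06 g)
Consistency of the glass mass: batch Σ − ignition loss = 100.0 g (the Σ of target masses is 100.0 g; basis as stated: 100.0 g — differing by rounding only).
Adding the batch up: Σ batch = 118.3 g; Σ batch·LOI gives LOI loss = 18.27 g; glass ÷ batch gives a yield of 84.55%.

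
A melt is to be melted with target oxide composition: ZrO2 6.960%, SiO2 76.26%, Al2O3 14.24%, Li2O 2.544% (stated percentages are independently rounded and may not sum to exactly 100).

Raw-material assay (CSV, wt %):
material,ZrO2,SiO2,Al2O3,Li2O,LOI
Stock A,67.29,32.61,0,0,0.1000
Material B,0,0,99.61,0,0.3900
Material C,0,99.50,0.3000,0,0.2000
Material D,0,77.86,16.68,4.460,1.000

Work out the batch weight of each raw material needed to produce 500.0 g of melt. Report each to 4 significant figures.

In-progress results appear rounded to four significant digits in the printout. The whole derivation keeps exact precision in all steps — each reported value is rounded once only; the derived quantities, which include totals, LOI, the four compositions, the yield, net glass mass, are re-derived at exact precision, as set out in the problem or answer text, starting from the weights on 500.0 g of glass.
Oxide-by-oxide targets in 500.0 g melt:
  ZrO2: 6.960% × 500.0 = 34.80 g
  SiO2: 76.26% × 500.0 = 381.3 g
  Al2O3: 14.24% × 500.0 = 71.20 g
  Li2O: 2.544% × 500.0 = 12.72 g
Balance tally, oxide-wise, applying the batch weights above, versus the basis set out (every target is met by its sum within answer rounding):
  ZrO2: 51.72·0.6729 = 34.80 g (target 34.80 g)
  SiO2: 51.72·0.3261 + 143.1·0.9950 + 285.2·0.7786 = 381.3 g (target 381.3 g)
  Al2O3: 23.29·0.9961 + 143.1·0.003000 + 285.2·0.1668 = 71.20 g (target 71.20 g)
  Li2O: 285.2·0.04460 = 12.72 g (target 12.72 g)
Glass-mass closure: batch total minus LOI = 500.0 g (summing oxide targets gives 500.0 g; the stated basis being 500.0 g — deltas are rounding alone).
Adding the batch up: Σ batch = 503.3 g; ignition loss, Σ(batch × LOI) = 3.281 g; yield: glass divided by total = 99.35%.

Batch per 500.0 g melt:
  Stock A: 51.72 g
  Material B: 23.29 g
  Material C: 143.1 g
  Material D: 285.2 g
Total batch = 503.3 g; LOI loss = 3.281 g; yield = 99.35%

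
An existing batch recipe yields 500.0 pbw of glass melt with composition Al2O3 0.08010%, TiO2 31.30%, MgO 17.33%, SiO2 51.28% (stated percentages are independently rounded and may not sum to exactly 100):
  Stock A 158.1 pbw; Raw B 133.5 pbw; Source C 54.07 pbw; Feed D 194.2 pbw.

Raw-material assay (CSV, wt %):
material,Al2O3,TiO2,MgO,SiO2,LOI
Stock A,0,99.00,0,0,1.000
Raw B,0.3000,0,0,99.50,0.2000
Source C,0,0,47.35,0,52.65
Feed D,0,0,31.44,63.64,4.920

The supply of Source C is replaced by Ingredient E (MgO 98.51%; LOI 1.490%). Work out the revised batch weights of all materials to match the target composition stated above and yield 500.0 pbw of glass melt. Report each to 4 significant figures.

All internal work keeps exact precision through the solve; mid-chain values appear rounded off to 4 significant figures across the worked steps. A single rounding produces every reported value — derived quantities, which include the four compositions, yield, net glass mass, totals, ignition loss, are carried in full float precision, as written in the problem or answer text, using the weight values at 500.0 pbw of glass.
Target masses of each oxide per 500.0 pbw glass melt:
  Al2O3: 0.08010% × 500.0 = 0.4005 pbw
  TiO2: 31.30% × 500.0 = 156.5 pbw
  MgO: 17.33% × 500.0 = 86.65 pbw
  SiO2: 51.28% × 500.0 = 256.4 pbw
Per-oxide balance check using the reported weights, versus the basis set out (sum by sum, the targets are met given rounding of the digits):
  Al2O3: 133.5·0.003000 = 0.4005 pbw (target 0.4005 pbw)
  TiO2: 158.1·0.9900 = 156.5 pbw (target 156.5 pbw)
  MgO: 25.99·0.9851 + 194.2·0.3144 = 86.66 pbw (target 86.65 pbw)
  SiO2: 133.5·0.9950 + 194.2·0.6364 = 256.4 pbw (target 256.4 pbw)
Auditing the glass mass value: total batch − LOI = 500.0 pbw (the targets, summed, come to 500.0 pbw; the stated basis being 500.0 pbw — rounding explains the deltas).
Batch total: Σ batch = 511.8 pbw; loss to ignition Σ batch·LOI = 11.79 pbw; yield = glass ÷ total batch = 97.70%.

Revised batch per 500.0 pbw glass melt:
  Stock A: 158.1 pbw
  Raw B: 133.5 pbw
  Ingredient E: 25.99 pbw
  Feed D: 194.2 pbw
Total batch = 511.8 pbw; LOI loss = 11.79 pbw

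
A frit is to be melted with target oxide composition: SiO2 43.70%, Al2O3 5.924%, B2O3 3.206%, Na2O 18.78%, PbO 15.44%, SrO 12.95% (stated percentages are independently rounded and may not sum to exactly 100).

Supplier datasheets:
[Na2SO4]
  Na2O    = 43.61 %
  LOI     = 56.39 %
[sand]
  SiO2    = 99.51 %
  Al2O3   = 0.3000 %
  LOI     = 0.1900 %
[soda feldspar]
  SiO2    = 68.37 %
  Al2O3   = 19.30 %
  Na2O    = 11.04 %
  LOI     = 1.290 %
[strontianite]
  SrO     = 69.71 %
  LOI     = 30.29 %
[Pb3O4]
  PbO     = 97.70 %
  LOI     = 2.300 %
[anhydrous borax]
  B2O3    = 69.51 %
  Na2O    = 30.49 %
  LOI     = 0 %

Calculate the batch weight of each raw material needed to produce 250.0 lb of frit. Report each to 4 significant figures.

Batch per 250.0 lb frit:
  Na2SO4: 80.40 lb
  sand: 57.68 lb
  soda feldspar: 75.84 lb
  strontianite: 46.44 lb
  Pb3O4: 39.51 lb
  anhydrous borax: 11.53 lb
Total batch = 311.4 lb; LOI loss = 61.40 lb; yield = 80.28%

In-progress results are printed, with 4-significant-digit rounding, alongside each step — each numeric step runs at exact precision from first step to last — each reported figure receives exactly one rounding. All derived quantities are rebuilt at exact precision (totals, six oxide percentages, the yield, ignition loss, net glass mass) using the weight values for 250.0 lb of glass as written in problem or answer.
Oxide mass targets, per 250.0 lb frit:
  SiO2: 43.70% × 250.0 = 109.2 lb
  Al2O3: 5.924% × 250.0 = 14.81 lb
  B2O3: 3.206% × 250.0 = 8.015 lb
  Na2O: 18.78% × 250.0 = 46.95 lb
  PbO: 15.44% × 250.0 = 38.60 lb
  SrO: 12.95% × 250.0 = 32.38 lb
Balance tally, oxide-wise, from the weights as reported, for the quoted basis mass (sums match the target masses within answer rounding):
  SiO2: 57.68·0.9951 + 75.84·0.6837 = 109.2 lb (target 109.2 lb)
  Al2O3: 57.68·0.003000 + 75.84·0.1930 = 14.81 lb (target 14.81 lb)
  B2O3: 11.53·0.6951 = 8.015 lb (target 8.015 lb)
  Na2O: 80.40·0.4361 + 75.84·0.1104 + 11.53·0.3049 = 46.95 lb (target 46.95 lb)
  PbO: 39.51·0.9770 = 38.60 lb (target 38.60 lb)
  SrO: 46.44·0.6971 = 32.37 lb (target 32.38 lb)
Glass mass check: batch Σ − ignition loss = 250.0 lb (summing oxide targets gives 250.0 lb; versus the stated basis of 250.0 lb — a pure rounding effect).
Batch total: Σ batch = 311.4 lb; ignition loss, Σ(batch × LOI) = 61.40 lb; yield: glass divided by total = 80.28%.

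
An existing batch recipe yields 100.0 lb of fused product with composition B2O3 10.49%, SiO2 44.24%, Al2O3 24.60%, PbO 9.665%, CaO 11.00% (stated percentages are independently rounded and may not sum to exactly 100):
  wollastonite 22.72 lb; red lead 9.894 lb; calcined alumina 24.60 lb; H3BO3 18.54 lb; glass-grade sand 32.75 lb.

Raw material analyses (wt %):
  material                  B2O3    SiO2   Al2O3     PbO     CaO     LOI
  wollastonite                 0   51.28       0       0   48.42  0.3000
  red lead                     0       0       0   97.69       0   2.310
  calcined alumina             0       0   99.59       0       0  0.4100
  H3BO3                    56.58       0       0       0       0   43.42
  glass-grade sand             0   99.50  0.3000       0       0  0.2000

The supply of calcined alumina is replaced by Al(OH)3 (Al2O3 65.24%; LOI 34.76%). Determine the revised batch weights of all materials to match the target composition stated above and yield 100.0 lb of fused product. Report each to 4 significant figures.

The whole derivation keeps full float precision in all steps — rounding to four significant figures applies to every mid-chain value as printed — each reported value is rounded exactly once; the derived quantities (ignition loss, five oxide percentages, the yield, the totals, net glass mass) are rebuilt using the weight values at 100.0 lb of glass in exact precision, as given in problem or answer.
Target oxide masses per 100.0 lb fused product:
  B2O3: 10.49% × 100.0 = 10.49 lb
  SiO2: 44.24% × 100.0 = 44.24 lb
  Al2O3: 24.60% × 100.0 = 24.60 lb
  PbO: 9.665% × 100.0 = 9.665 lb
  CaO: 11.00% × 100.0 = 11.00 lb
Verifying the oxide balance applying the batch weights above, for the quoted basis mass (sum by sum, the targets are met within answer rounding):
  B2O3: 18.54·0.5658 = 10.49 lb (target 10.49 lb)
  SiO2: 22.72·0.5128 + 32.75·0.9950 = 44.24 lb (target 44.24 lb)
  Al2O3: 37.56·0.6524 + 32.75·0.003000 = 24.60 lb (target 24.60 lb)
  PbO: 9.894·0.9769 = 9.665 lb (target 9.665 lb)
  CaO: 22.72·0.4842 = 11.00 lb (target 11.00 lb)
Auditing the glass mass value: total batch − LOI = 100.0 lb (summing oxide targets gives 100.0 lb; basis as stated: 100.0 lb — gaps are rounding artifacts).
Whole-batch sum: Σ batch = 121.5 lb; Σ batch·LOI gives LOI loss = 21.47 lb; the yield ratio, glass ÷ batch: 82.33%.

Revised batch per 100.0 lb fused product:
  wollastonite: 22.72 lb
  red lead: 9.894 lb
  Al(OH)3: 37.56 lb
  H3BO3: 18.54 lb
  glass-grade sand: 32.75 lb
Total batch = 121.5 lb; LOI loss = 21.47 lb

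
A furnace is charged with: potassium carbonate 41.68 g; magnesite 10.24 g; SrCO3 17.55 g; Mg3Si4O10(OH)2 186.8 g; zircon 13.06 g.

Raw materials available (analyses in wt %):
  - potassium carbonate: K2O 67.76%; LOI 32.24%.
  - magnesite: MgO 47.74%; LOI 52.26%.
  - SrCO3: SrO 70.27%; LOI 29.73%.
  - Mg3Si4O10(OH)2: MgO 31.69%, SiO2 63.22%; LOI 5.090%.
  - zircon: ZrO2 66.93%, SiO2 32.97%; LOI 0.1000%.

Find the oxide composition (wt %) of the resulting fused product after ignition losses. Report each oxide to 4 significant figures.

Glass mass = 235.8 g (batch 269.3 − LOI 33.53).
Composition: K2O 11.98%, ZrO2 3.707%, SrO 5.230%, MgO 27.18%, SiO2 51.91%

The working math carries exact precision through every step; values along the way are shown with 4-significant-digit rounding on the page — each reported result carries a single rounding. Derived quantities, including net glass mass, LOI, the totals, yield, the five compositions, are computed starting from the weights on 235.8 g of glass at exact precision as they appear in the problem or answer text.
Oxide masses out of the charge:
  K2O: 41.68·0.6776 = 28.24 g
  ZrO2: 13.06·0.6693 = 8.741 g
  SrO: 17.55·0.7027 = 12.33 g
  MgO: 10.24·0.4774 + 186.8·0.3169 = 64.09 g
  SiO2: 186.8·0.6322 + 13.06·0.3297 = 122.4 g
LOI: 41.68·0.3224 + 10.24·0.5226 + 17.55·0.2973 + 186.8·0.05090 + 13.06·0.001000 = 33.53 g
Net of LOI, the glass mass = 269.3 − 33.53 = 235.8 g (equal to the oxide-mass sum)
each oxide over glass, ×100, is wt %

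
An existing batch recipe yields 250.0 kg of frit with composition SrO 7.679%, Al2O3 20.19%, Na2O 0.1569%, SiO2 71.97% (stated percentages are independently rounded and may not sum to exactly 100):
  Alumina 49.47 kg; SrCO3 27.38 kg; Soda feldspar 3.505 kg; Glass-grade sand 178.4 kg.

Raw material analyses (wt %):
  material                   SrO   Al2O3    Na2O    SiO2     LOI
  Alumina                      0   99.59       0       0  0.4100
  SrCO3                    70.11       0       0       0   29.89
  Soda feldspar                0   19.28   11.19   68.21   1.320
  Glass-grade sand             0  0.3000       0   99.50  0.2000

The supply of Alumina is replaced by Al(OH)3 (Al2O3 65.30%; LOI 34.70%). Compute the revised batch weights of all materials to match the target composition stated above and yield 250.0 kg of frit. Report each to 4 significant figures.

Revised batch per 250.0 kg frit:
  Al(OH)3: 75.44 kg
  SrCO3: 27.38 kg
  Soda feldspar: 3.505 kg
  Glass-grade sand: 178.4 kg
Total batch = 284.7 kg; LOI loss = 34.76 kg

Mid-chain values are printed rounded to 4 significant digits at each printed step; all arithmetic keeps full float precision from first step to last — every reported figure takes just one rounding. All derived quantities are rebuilt at full float precision (the totals, the yield, the four compositions, ignition loss, glass mass) from the weighed amounts on 250.0 kg of glass, as set out in question or answer.
Per-oxide target masses for 250.0 kg frit:
  SrO: 7.679% × 250.0 = 19.20 kg
  Al2O3: 20.19% × 250.0 = 50.48 kg
  Na2O: 0.1569% × 250.0 = 0.3922 kg
  SiO2: 71.97% × 250.0 = 179.9 kg
Per-oxide balance check with the batch weights as given, for the quoted basis mass (oxide sums agree with the targets net of answer rounding effects):
  SrO: 27.38·0.7011 = 19.20 kg (target 19.20 kg)
  Al2O3: 75.44·0.6530 + 3.505·0.1928 + 178.4·0.003000 = 50.47 kg (target 50.48 kg)
  Na2O: 3.505·0.1119 = 0.3922 kg (target 0.3922 kg)
  SiO2: 3.505·0.6821 + 178.4·0.9950 = 179.9 kg (target 179.9 kg)
Mass balance on the glass: total batch − LOI = 250.0 kg (oxide target masses add up to 250.0 kg; the stated basis being 250.0 kg — rounding explains the deltas).
Summing the batch: Σ batch = 284.7 kg; LOI removed, Σ of batch·LOI: 34.76 kg; glass ÷ batch gives a yield of 87.79%.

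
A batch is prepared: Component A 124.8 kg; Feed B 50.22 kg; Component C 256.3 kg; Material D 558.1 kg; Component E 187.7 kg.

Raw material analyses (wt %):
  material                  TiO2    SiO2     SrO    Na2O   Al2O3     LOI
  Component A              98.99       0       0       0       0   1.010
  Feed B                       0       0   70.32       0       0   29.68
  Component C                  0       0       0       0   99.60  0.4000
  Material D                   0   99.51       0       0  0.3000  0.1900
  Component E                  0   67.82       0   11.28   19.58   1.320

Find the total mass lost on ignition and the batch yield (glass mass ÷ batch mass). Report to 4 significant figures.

In-progress results appear (rounded to 4 significant figures) on the page; all arithmetic carries full precision at all times. Each reported figure is rounded a single time; derived quantities, including the totals, the yield, ignition loss, net glass mass, the five compositions, are carried from the weighed amounts on 1156 kg of glass at exact precision as quoted within either problem or answer.
Each material's LOI contribution:
  Component A: 124.8 × 0.01010 = 1.260 kg
  Feed B: 50.22 × 0.2968 = 14.91 kg
  Component C: 256.3 × 0.004000 = 1.025 kg
  Material D: 558.1 × 0.001900 = 1.060 kg
  Component E: 187.7 × 0.01320 = 2.478 kg
Total LOI = 20.73 kg
Glass = batch − LOI = 1177 − 20.73 = 1156 kg

LOI loss = 20.73 kg; glass = 1156 kg; yield = 98.24%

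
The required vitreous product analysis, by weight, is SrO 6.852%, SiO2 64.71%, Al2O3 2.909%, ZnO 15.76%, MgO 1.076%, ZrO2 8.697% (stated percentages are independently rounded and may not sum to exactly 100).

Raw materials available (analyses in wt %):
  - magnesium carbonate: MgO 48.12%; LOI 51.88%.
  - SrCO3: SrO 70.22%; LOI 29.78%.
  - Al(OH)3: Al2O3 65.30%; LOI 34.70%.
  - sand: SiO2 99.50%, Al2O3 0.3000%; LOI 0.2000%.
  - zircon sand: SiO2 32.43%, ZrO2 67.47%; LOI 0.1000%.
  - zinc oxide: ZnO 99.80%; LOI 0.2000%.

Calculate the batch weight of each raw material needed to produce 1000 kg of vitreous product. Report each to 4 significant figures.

Batch per 1000 kg vitreous product:
  magnesium carbonate: 22.36 kg
  SrCO3: 97.58 kg
  Al(OH)3: 41.75 kg
  sand: 608.3 kg
  zircon sand: 128.9 kg
  zinc oxide: 157.9 kg
Total batch = 1057 kg; LOI loss = 56.81 kg; yield = 94.62%

Each numeric step runs at full float precision at every stage — intermediates appear rounded off to 4 significant digits alongside each step; every reported number is rounded just once; the derived quantities (net glass mass, ignition loss, the yield, six oxide percentages, the totals) are recomputed at exact precision from the batch weights on 1000 kg of glass, as quoted within the problem or answer text.
Oxide mass targets, per 1000 kg vitreous product:
  SrO: 6.852% × 1000 = 68.52 kg
  SiO2: 64.71% × 1000 = 647.1 kg
  Al2O3: 2.909% × 1000 = 29.09 kg
  ZnO: 15.76% × 1000 = 157.6 kg
  MgO: 1.076% × 1000 = 10.76 kg
  ZrO2: 8.697% × 1000 = 86.97 kg
Sums-versus-targets review with the batch weights as given, under the basis named above (oxide sums agree with the targets net of answer rounding effects):
  SrO: 97.58·0.7022 = 68.52 kg (target 68.52 kg)
  SiO2: 608.3·0.9950 + 128.9·0.3243 = 647.1 kg (target 647.1 kg)
  Al2O3: 41.75·0.6530 + 608.3·0.003000 = 29.09 kg (target 29.09 kg)
  ZnO: 157.9·0.9980 = 157.6 kg (target 157.6 kg)
  MgO: 22.36·0.4812 = 10.76 kg (target 10.76 kg)
  ZrO2: 128.9·0.6747 = 86.97 kg (target 86.97 kg)
Glass mass check: net batch after ignition = 1000 kg (summing oxide targets gives 1000 kg; versus the stated basis of 1000 kg — deltas are rounding alone).
Total batch = Σ batch = 1057 kg; ignition loss, Σ(batch × LOI) = 56.81 kg; yield = glass ÷ total batch = 94.62%.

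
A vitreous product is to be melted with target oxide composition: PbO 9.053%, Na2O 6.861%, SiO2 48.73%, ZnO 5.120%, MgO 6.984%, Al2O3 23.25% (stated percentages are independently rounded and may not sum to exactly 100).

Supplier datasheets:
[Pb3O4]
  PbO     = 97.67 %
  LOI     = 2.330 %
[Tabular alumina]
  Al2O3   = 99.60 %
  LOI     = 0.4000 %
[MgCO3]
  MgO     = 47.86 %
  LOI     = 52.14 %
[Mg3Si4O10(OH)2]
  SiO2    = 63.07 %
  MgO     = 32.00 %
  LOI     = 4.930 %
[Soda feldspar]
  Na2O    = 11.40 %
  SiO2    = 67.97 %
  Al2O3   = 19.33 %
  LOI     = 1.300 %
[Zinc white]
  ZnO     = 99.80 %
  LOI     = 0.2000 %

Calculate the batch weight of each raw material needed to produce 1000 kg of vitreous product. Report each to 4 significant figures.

Batch per 1000 kg vitreous product:
  Pb3O4: 92.69 kg
  Tabular alumina: 116.6 kg
  MgCO3: 62.99 kg
  Mg3Si4O10(OH)2: 124.0 kg
  Soda feldspar: 601.8 kg
  Zinc white: 51.30 kg
Total batch = 1049 kg; LOI loss = 49.51 kg; yield = 95.28%

In-progress results are shown, rounded to 4 significant digits, alongside each step; all arithmetic carries exact precision in all steps; a single rounding produces each reported figure. All derived quantities, including the six compositions, the yield, LOI, net glass mass, totals, are re-derived from the weighed amounts for 1000 kg of glass at exact precision exactly as printed in the question or the answer.
Target masses of each oxide per 1000 kg vitreous product:
  PbO: 9.053% × 1000 = 90.53 kg
  Na2O: 6.861% × 1000 = 68.61 kg
  SiO2: 48.73% × 1000 = 487.3 kg
  ZnO: 5.120% × 1000 = 51.20 kg
  MgO: 6.984% × 1000 = 69.84 kg
  Al2O3: 23.25% × 1000 = 232.5 kg
Checking each oxide sum working from each reported weight, per the basis as stated (sums match the target masses modulo rounding of the values):
  PbO: 92.69·0.9767 = 90.53 kg (target 90.53 kg)
  Na2O: 601.8·0.1140 = 68.61 kg (target 68.61 kg)
  SiO2: 124.0·0.6307 + 601.8·0.6797 = 487.3 kg (target 487.3 kg)
  ZnO: 51.30·0.9980 = 51.20 kg (target 51.20 kg)
  MgO: 62.99·0.4786 + 124.0·0.3200 = 69.83 kg (target 69.84 kg)
  Al2O3: 116.6·0.9960 + 601.8·0.1933 = 232.5 kg (target 232.5 kg)
Glass-mass bookkeeping: batch total minus LOI = 999.9 kg (oxide target masses add up to 1000 kg; basis as stated: 1000 kg — any gap is answer rounding).
Whole-batch sum: Σ batch = 1049 kg; LOI removed, Σ of batch·LOI: 49.51 kg; glass ÷ batch gives a yield of 95.28%.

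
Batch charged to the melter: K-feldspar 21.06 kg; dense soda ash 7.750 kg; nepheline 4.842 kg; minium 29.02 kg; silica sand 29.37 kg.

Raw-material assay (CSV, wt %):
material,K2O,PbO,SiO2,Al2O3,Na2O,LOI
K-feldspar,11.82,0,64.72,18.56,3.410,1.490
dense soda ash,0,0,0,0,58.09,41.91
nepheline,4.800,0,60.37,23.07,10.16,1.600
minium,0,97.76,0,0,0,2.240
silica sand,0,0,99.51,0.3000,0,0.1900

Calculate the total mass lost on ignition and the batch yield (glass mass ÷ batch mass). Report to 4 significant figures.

Full float precision is carried from start to finish. Rounding to 4 significant digits applies to each mid-chain value as printed. Exactly one rounding goes into each reported figure — all derived quantities, which include totals, ignition loss, five oxide percentages, glass mass, yield, are rebuilt in full precision, as given in question or answer, starting from the weights for 87.70 kg of glass.
LOI of each material in turn:
  K-feldspar: 21.06 × 0.01490 = 0.3138 kg
  dense soda ash: 7.750 × 0.4191 = 3.248 kg
  nepheline: 4.842 × 0.01600 = 0.07747 kg
  minium: 29.02 × 0.02240 = 0.6500 kg
  silica sand: 29.37 × 0.001900 = 0.05580 kg
Total LOI = 4.345 kg
Glass = batch − LOI = 92.04 − 4.345 = 87.70 kg

LOI loss = 4.345 kg; glass = 87.70 kg; yield = 95.28%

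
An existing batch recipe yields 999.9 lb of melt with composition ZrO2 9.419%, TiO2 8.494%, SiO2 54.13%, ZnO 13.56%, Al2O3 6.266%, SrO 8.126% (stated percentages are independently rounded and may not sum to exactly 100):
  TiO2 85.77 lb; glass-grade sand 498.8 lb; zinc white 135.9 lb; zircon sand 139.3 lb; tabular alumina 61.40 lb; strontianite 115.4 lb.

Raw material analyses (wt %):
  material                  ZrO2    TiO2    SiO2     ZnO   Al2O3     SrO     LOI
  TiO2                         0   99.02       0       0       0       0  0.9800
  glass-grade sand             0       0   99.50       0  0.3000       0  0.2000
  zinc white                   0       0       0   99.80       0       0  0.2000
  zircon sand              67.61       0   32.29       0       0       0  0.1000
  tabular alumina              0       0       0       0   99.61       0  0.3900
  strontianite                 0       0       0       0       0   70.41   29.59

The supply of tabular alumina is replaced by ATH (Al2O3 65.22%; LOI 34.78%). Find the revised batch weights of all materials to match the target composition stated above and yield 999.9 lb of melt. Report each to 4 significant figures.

Revised batch per 999.9 lb melt:
  TiO2: 85.77 lb
  glass-grade sand: 498.8 lb
  zinc white: 135.9 lb
  zircon sand: 139.3 lb
  ATH: 93.77 lb
  strontianite: 115.4 lb
Total batch = 1069 lb; LOI loss = 69.01 lb

Mid-chain values are printed, rounded to four significant digits, within the worked lines — all internal work runs at full precision all the way through; every reported result carries a single rounding. All derived quantities, which include the six compositions, LOI, the yield, glass mass, the totals, are rebuilt in full float precision, as written in problem or answer, starting from the weights at 999.9 lb of glass.
Oxide-by-oxide targets in 999.9 lb melt:
  ZrO2: 9.419% × 999.9 = 94.18 lb
  TiO2: 8.494% × 999.9 = 84.93 lb
  SiO2: 54.13% × 999.9 = 541.2 lb
  ZnO: 13.56% × 999.9 = 135.6 lb
  Al2O3: 6.266% × 999.9 = 62.65 lb
  SrO: 8.126% × 999.9 = 81.25 lb
Sums-versus-targets review with the batch weights as given, on the stated basis (target by target, the sums agree modulo rounding of the values):
  ZrO2: 139.3·0.6761 = 94.18 lb (target 94.18 lb)
  TiO2: 85.77·0.9902 = 84.93 lb (target 84.93 lb)
  SiO2: 498.8·0.9950 + 139.3·0.3229 = 541.3 lb (target 541.2 lb)
  ZnO: 135.9·0.9980 = 135.6 lb (target 135.6 lb)
  Al2O3: 498.8·0.003000 + 93.77·0.6522 = 62.65 lb (target 62.65 lb)
  SrO: 115.4·0.7041 = 81.25 lb (target 81.25 lb)
The glass-mass cross-check: total charge less LOI = 999.9 lb (the Σ of target masses is 999.9 lb; basis as stated: 999.9 lb — differing by rounding only).
Batch grand total — Σ batch = 1069 lb; loss to ignition Σ batch·LOI = 69.01 lb; glass ÷ batch gives a yield of 93.54%.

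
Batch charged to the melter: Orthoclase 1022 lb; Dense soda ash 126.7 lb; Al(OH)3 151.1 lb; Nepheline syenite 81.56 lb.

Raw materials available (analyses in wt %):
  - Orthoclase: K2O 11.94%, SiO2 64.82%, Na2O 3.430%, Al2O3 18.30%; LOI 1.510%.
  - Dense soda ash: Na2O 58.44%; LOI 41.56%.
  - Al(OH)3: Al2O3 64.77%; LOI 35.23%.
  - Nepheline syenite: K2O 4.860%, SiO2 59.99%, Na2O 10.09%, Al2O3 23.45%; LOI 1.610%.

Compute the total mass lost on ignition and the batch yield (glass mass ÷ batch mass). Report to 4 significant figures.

Intermediates are printed (rounded to 4 significant digits) on the page; the whole derivation carries full precision in all steps. Every reported value undergoes a single rounding — all derived quantities (the yield, glass mass, four oxide percentages, the totals, ignition loss) are rebuilt from the batch weights for 1259 lb of glass at exact precision, precisely as stated by the problem or the answer.
Loss on ignition, line by line:
  Orthoclase: 1022 × 0.01510 = 15.43 lb
  Dense soda ash: 126.7 × 0.4156 = 52.66 lb
  Al(OH)3: 151.1 × 0.3523 = 53.23 lb
  Nepheline syenite: 81.56 × 0.01610 = 1.313 lb
Total LOI = 122.6 lb
Glass = batch − LOI = 1381 − 122.6 = 1259 lb

LOI loss = 122.6 lb; glass = 1259 lb; yield = 91.12%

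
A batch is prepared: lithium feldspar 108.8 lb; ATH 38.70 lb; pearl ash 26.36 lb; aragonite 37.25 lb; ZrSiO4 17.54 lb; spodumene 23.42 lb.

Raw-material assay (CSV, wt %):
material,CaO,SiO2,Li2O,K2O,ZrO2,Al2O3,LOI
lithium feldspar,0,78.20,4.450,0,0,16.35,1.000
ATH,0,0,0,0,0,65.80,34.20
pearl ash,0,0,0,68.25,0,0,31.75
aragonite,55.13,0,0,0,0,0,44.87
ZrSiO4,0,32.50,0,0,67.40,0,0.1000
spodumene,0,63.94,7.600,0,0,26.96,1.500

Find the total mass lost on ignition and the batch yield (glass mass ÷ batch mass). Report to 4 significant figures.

Each numeric step runs at full precision at each step — the intermediate values are printed, rounded to 4 significant digits, alongside each step — a single rounding produces each reported result — all derived quantities are recomputed in full precision (six oxide percentages, the totals, ignition loss, yield, net glass mass) from the weighed amounts per 212.3 lb of glass as given in either problem or answer.
LOI of each material in turn:
  lithium feldspar: 108.8 × 0.01000 = 1.088 lb
  ATH: 38.70 × 0.3420 = 13.24 lb
  pearl ash: 26.36 × 0.3175 = 8.369 lb
  aragonite: 37.25 × 0.4487 = 16.71 lb
  ZrSiO4: 17.54 × 0.001000 = 0.01754 lb
  spodumene: 23.42 × 0.01500 = 0.3513 lb
Total LOI = 39.78 lb
Glass = batch − LOI = 252.1 − 39.78 = 212.3 lb

LOI loss = 39.78 lb; glass = 212.3 lb; yield = 84.22%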